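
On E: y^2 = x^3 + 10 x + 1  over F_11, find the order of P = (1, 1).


Compute successive multiples of P until we hit O:
  1P = (1, 1)
  2P = (10, 1)
  3P = (0, 10)
  4P = (3, 6)
  5P = (5, 0)
  6P = (3, 5)
  7P = (0, 1)
  8P = (10, 10)
  ... (continuing to 10P)
  10P = O

ord(P) = 10


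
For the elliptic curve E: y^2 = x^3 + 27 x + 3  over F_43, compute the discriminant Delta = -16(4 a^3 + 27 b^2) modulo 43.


4 a^3 + 27 b^2 = 4*27^3 + 27*3^2 = 78732 + 243 = 78975
Delta = -16 * (78975) = -1263600
Delta mod 43 = 41

Delta = 41 (mod 43)


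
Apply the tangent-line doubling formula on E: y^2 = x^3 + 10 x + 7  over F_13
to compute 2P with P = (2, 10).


Doubling: s = (3 x1^2 + a) / (2 y1)
s = (3*2^2 + 10) / (2*10) mod 13 = 5
x3 = s^2 - 2 x1 mod 13 = 5^2 - 2*2 = 8
y3 = s (x1 - x3) - y1 mod 13 = 5 * (2 - 8) - 10 = 12

2P = (8, 12)


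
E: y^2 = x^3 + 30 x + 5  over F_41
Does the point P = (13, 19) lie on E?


Check whether y^2 = x^3 + 30 x + 5 (mod 41) for (x, y) = (13, 19).
LHS: y^2 = 19^2 mod 41 = 33
RHS: x^3 + 30 x + 5 = 13^3 + 30*13 + 5 mod 41 = 9
LHS != RHS

No, not on the curve


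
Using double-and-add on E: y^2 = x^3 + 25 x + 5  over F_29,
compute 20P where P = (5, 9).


k = 20 = 10100_2 (binary, LSB first: 00101)
Double-and-add from P = (5, 9):
  bit 0 = 0: acc unchanged = O
  bit 1 = 0: acc unchanged = O
  bit 2 = 1: acc = O + (23, 25) = (23, 25)
  bit 3 = 0: acc unchanged = (23, 25)
  bit 4 = 1: acc = (23, 25) + (16, 21) = (14, 5)

20P = (14, 5)


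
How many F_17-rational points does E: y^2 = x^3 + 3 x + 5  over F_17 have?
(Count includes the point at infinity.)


For each x in F_17, count y with y^2 = x^3 + 3 x + 5 mod 17:
  x = 1: RHS = 9, y in [3, 14]  -> 2 point(s)
  x = 2: RHS = 2, y in [6, 11]  -> 2 point(s)
  x = 4: RHS = 13, y in [8, 9]  -> 2 point(s)
  x = 5: RHS = 9, y in [3, 14]  -> 2 point(s)
  x = 6: RHS = 1, y in [1, 16]  -> 2 point(s)
  x = 9: RHS = 13, y in [8, 9]  -> 2 point(s)
  x = 10: RHS = 15, y in [7, 10]  -> 2 point(s)
  x = 11: RHS = 9, y in [3, 14]  -> 2 point(s)
  x = 12: RHS = 1, y in [1, 16]  -> 2 point(s)
  x = 15: RHS = 8, y in [5, 12]  -> 2 point(s)
  x = 16: RHS = 1, y in [1, 16]  -> 2 point(s)
Affine points: 22. Add the point at infinity: total = 23.

#E(F_17) = 23


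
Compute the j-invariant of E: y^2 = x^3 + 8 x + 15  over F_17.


Delta = -16(4 a^3 + 27 b^2) mod 17 = 14
-1728 * (4 a)^3 = -1728 * (4*8)^3 mod 17 = 3
j = 3 * 14^(-1) mod 17 = 16

j = 16 (mod 17)


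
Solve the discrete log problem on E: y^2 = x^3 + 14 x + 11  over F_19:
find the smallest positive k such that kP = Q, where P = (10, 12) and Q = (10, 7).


Enumerate multiples of P until we hit Q = (10, 7):
  1P = (10, 12)
  2P = (3, 2)
  3P = (3, 17)
  4P = (10, 7)
Match found at i = 4.

k = 4


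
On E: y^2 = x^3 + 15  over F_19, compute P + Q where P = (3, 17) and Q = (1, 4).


P != Q, so use the chord formula.
s = (y2 - y1) / (x2 - x1) = (6) / (17) mod 19 = 16
x3 = s^2 - x1 - x2 mod 19 = 16^2 - 3 - 1 = 5
y3 = s (x1 - x3) - y1 mod 19 = 16 * (3 - 5) - 17 = 8

P + Q = (5, 8)


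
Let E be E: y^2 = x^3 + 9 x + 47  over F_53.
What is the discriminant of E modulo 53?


4 a^3 + 27 b^2 = 4*9^3 + 27*47^2 = 2916 + 59643 = 62559
Delta = -16 * (62559) = -1000944
Delta mod 53 = 14

Delta = 14 (mod 53)


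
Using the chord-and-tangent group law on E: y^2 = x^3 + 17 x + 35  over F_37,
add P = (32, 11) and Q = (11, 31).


P != Q, so use the chord formula.
s = (y2 - y1) / (x2 - x1) = (20) / (16) mod 37 = 29
x3 = s^2 - x1 - x2 mod 37 = 29^2 - 32 - 11 = 21
y3 = s (x1 - x3) - y1 mod 37 = 29 * (32 - 21) - 11 = 12

P + Q = (21, 12)


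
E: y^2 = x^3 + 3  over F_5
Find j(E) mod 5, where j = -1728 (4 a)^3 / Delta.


Delta = -16(4 a^3 + 27 b^2) mod 5 = 2
-1728 * (4 a)^3 = -1728 * (4*0)^3 mod 5 = 0
j = 0 * 2^(-1) mod 5 = 0

j = 0 (mod 5)


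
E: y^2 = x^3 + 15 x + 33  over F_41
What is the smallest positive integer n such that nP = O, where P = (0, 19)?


Compute successive multiples of P until we hit O:
  1P = (0, 19)
  2P = (25, 24)
  3P = (39, 6)
  4P = (34, 6)
  5P = (23, 32)
  6P = (27, 21)
  7P = (9, 35)
  8P = (22, 33)
  ... (continuing to 42P)
  42P = O

ord(P) = 42


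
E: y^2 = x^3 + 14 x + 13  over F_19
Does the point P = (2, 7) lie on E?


Check whether y^2 = x^3 + 14 x + 13 (mod 19) for (x, y) = (2, 7).
LHS: y^2 = 7^2 mod 19 = 11
RHS: x^3 + 14 x + 13 = 2^3 + 14*2 + 13 mod 19 = 11
LHS = RHS

Yes, on the curve


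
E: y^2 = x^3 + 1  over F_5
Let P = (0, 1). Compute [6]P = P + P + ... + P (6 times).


k = 6 = 110_2 (binary, LSB first: 011)
Double-and-add from P = (0, 1):
  bit 0 = 0: acc unchanged = O
  bit 1 = 1: acc = O + (0, 4) = (0, 4)
  bit 2 = 1: acc = (0, 4) + (0, 1) = O

6P = O


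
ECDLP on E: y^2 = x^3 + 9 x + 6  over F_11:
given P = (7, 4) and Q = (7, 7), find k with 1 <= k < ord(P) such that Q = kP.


Enumerate multiples of P until we hit Q = (7, 7):
  1P = (7, 4)
  2P = (6, 10)
  3P = (1, 4)
  4P = (3, 7)
  5P = (5, 0)
  6P = (3, 4)
  7P = (1, 7)
  8P = (6, 1)
  9P = (7, 7)
Match found at i = 9.

k = 9


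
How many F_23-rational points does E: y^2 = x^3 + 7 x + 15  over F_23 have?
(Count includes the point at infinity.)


For each x in F_23, count y with y^2 = x^3 + 7 x + 15 mod 23:
  x = 1: RHS = 0, y in [0]  -> 1 point(s)
  x = 7: RHS = 16, y in [4, 19]  -> 2 point(s)
  x = 8: RHS = 8, y in [10, 13]  -> 2 point(s)
  x = 9: RHS = 2, y in [5, 18]  -> 2 point(s)
  x = 10: RHS = 4, y in [2, 21]  -> 2 point(s)
  x = 13: RHS = 3, y in [7, 16]  -> 2 point(s)
  x = 18: RHS = 16, y in [4, 19]  -> 2 point(s)
  x = 20: RHS = 13, y in [6, 17]  -> 2 point(s)
  x = 21: RHS = 16, y in [4, 19]  -> 2 point(s)
Affine points: 17. Add the point at infinity: total = 18.

#E(F_23) = 18


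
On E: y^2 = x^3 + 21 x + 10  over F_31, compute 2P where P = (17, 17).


Doubling: s = (3 x1^2 + a) / (2 y1)
s = (3*17^2 + 21) / (2*17) mod 31 = 17
x3 = s^2 - 2 x1 mod 31 = 17^2 - 2*17 = 7
y3 = s (x1 - x3) - y1 mod 31 = 17 * (17 - 7) - 17 = 29

2P = (7, 29)


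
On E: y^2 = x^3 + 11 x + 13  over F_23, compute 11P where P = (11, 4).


k = 11 = 1011_2 (binary, LSB first: 1101)
Double-and-add from P = (11, 4):
  bit 0 = 1: acc = O + (11, 4) = (11, 4)
  bit 1 = 1: acc = (11, 4) + (3, 2) = (22, 22)
  bit 2 = 0: acc unchanged = (22, 22)
  bit 3 = 1: acc = (22, 22) + (4, 12) = (1, 5)

11P = (1, 5)


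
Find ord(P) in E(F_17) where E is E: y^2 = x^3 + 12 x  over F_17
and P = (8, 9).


Compute successive multiples of P until we hit O:
  1P = (8, 9)
  2P = (1, 8)
  3P = (16, 2)
  4P = (2, 7)
  5P = (9, 2)
  6P = (15, 6)
  7P = (15, 11)
  8P = (9, 15)
  ... (continuing to 13P)
  13P = O

ord(P) = 13


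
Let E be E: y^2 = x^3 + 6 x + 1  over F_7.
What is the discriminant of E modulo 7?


4 a^3 + 27 b^2 = 4*6^3 + 27*1^2 = 864 + 27 = 891
Delta = -16 * (891) = -14256
Delta mod 7 = 3

Delta = 3 (mod 7)


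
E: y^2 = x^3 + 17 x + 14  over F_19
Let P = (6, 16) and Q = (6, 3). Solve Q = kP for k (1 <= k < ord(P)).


Enumerate multiples of P until we hit Q = (6, 3):
  1P = (6, 16)
  2P = (13, 0)
  3P = (6, 3)
Match found at i = 3.

k = 3


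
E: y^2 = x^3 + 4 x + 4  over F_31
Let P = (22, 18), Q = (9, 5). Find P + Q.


P != Q, so use the chord formula.
s = (y2 - y1) / (x2 - x1) = (18) / (18) mod 31 = 1
x3 = s^2 - x1 - x2 mod 31 = 1^2 - 22 - 9 = 1
y3 = s (x1 - x3) - y1 mod 31 = 1 * (22 - 1) - 18 = 3

P + Q = (1, 3)


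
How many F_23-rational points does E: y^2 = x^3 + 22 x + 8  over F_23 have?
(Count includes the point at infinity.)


For each x in F_23, count y with y^2 = x^3 + 22 x + 8 mod 23:
  x = 0: RHS = 8, y in [10, 13]  -> 2 point(s)
  x = 1: RHS = 8, y in [10, 13]  -> 2 point(s)
  x = 3: RHS = 9, y in [3, 20]  -> 2 point(s)
  x = 5: RHS = 13, y in [6, 17]  -> 2 point(s)
  x = 8: RHS = 6, y in [11, 12]  -> 2 point(s)
  x = 10: RHS = 9, y in [3, 20]  -> 2 point(s)
  x = 14: RHS = 1, y in [1, 22]  -> 2 point(s)
  x = 18: RHS = 3, y in [7, 16]  -> 2 point(s)
  x = 21: RHS = 2, y in [5, 18]  -> 2 point(s)
  x = 22: RHS = 8, y in [10, 13]  -> 2 point(s)
Affine points: 20. Add the point at infinity: total = 21.

#E(F_23) = 21


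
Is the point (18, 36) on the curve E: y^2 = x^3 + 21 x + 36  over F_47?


Check whether y^2 = x^3 + 21 x + 36 (mod 47) for (x, y) = (18, 36).
LHS: y^2 = 36^2 mod 47 = 27
RHS: x^3 + 21 x + 36 = 18^3 + 21*18 + 36 mod 47 = 42
LHS != RHS

No, not on the curve


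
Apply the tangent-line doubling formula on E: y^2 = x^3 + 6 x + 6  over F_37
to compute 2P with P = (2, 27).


Doubling: s = (3 x1^2 + a) / (2 y1)
s = (3*2^2 + 6) / (2*27) mod 37 = 25
x3 = s^2 - 2 x1 mod 37 = 25^2 - 2*2 = 29
y3 = s (x1 - x3) - y1 mod 37 = 25 * (2 - 29) - 27 = 1

2P = (29, 1)


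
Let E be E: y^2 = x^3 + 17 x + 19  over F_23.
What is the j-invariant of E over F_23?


Delta = -16(4 a^3 + 27 b^2) mod 23 = 12
-1728 * (4 a)^3 = -1728 * (4*17)^3 mod 23 = 3
j = 3 * 12^(-1) mod 23 = 6

j = 6 (mod 23)


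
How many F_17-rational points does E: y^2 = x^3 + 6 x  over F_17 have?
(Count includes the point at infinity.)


For each x in F_17, count y with y^2 = x^3 + 6 x + 0 mod 17:
  x = 0: RHS = 0, y in [0]  -> 1 point(s)
  x = 5: RHS = 2, y in [6, 11]  -> 2 point(s)
  x = 8: RHS = 16, y in [4, 13]  -> 2 point(s)
  x = 9: RHS = 1, y in [1, 16]  -> 2 point(s)
  x = 12: RHS = 15, y in [7, 10]  -> 2 point(s)
Affine points: 9. Add the point at infinity: total = 10.

#E(F_17) = 10


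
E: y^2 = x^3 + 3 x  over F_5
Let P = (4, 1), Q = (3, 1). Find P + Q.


P != Q, so use the chord formula.
s = (y2 - y1) / (x2 - x1) = (0) / (4) mod 5 = 0
x3 = s^2 - x1 - x2 mod 5 = 0^2 - 4 - 3 = 3
y3 = s (x1 - x3) - y1 mod 5 = 0 * (4 - 3) - 1 = 4

P + Q = (3, 4)


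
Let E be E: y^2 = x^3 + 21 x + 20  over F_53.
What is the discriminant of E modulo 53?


4 a^3 + 27 b^2 = 4*21^3 + 27*20^2 = 37044 + 10800 = 47844
Delta = -16 * (47844) = -765504
Delta mod 53 = 28

Delta = 28 (mod 53)


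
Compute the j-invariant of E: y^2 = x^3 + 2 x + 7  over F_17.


Delta = -16(4 a^3 + 27 b^2) mod 17 = 12
-1728 * (4 a)^3 = -1728 * (4*2)^3 mod 17 = 12
j = 12 * 12^(-1) mod 17 = 1

j = 1 (mod 17)


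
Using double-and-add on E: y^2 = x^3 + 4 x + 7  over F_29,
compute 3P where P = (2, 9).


k = 3 = 11_2 (binary, LSB first: 11)
Double-and-add from P = (2, 9):
  bit 0 = 1: acc = O + (2, 9) = (2, 9)
  bit 1 = 1: acc = (2, 9) + (24, 23) = (7, 1)

3P = (7, 1)


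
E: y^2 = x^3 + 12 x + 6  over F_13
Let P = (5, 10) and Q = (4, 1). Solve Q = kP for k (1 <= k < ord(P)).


Enumerate multiples of P until we hit Q = (4, 1):
  1P = (5, 10)
  2P = (2, 5)
  3P = (3, 2)
  4P = (8, 4)
  5P = (4, 1)
Match found at i = 5.

k = 5


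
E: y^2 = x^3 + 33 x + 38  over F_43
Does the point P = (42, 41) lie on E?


Check whether y^2 = x^3 + 33 x + 38 (mod 43) for (x, y) = (42, 41).
LHS: y^2 = 41^2 mod 43 = 4
RHS: x^3 + 33 x + 38 = 42^3 + 33*42 + 38 mod 43 = 4
LHS = RHS

Yes, on the curve


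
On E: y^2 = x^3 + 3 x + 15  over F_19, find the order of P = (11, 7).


Compute successive multiples of P until we hit O:
  1P = (11, 7)
  2P = (17, 18)
  3P = (16, 6)
  4P = (8, 0)
  5P = (16, 13)
  6P = (17, 1)
  7P = (11, 12)
  8P = O

ord(P) = 8


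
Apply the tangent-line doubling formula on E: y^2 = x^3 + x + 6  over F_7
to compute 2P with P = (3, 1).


Doubling: s = (3 x1^2 + a) / (2 y1)
s = (3*3^2 + 1) / (2*1) mod 7 = 0
x3 = s^2 - 2 x1 mod 7 = 0^2 - 2*3 = 1
y3 = s (x1 - x3) - y1 mod 7 = 0 * (3 - 1) - 1 = 6

2P = (1, 6)


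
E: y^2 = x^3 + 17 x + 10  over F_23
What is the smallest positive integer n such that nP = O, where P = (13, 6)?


Compute successive multiples of P until we hit O:
  1P = (13, 6)
  2P = (5, 6)
  3P = (5, 17)
  4P = (13, 17)
  5P = O

ord(P) = 5


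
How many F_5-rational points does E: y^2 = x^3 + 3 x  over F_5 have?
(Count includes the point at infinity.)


For each x in F_5, count y with y^2 = x^3 + 3 x + 0 mod 5:
  x = 0: RHS = 0, y in [0]  -> 1 point(s)
  x = 1: RHS = 4, y in [2, 3]  -> 2 point(s)
  x = 2: RHS = 4, y in [2, 3]  -> 2 point(s)
  x = 3: RHS = 1, y in [1, 4]  -> 2 point(s)
  x = 4: RHS = 1, y in [1, 4]  -> 2 point(s)
Affine points: 9. Add the point at infinity: total = 10.

#E(F_5) = 10


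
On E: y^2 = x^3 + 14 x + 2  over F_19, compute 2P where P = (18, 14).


k = 2 = 10_2 (binary, LSB first: 01)
Double-and-add from P = (18, 14):
  bit 0 = 0: acc unchanged = O
  bit 1 = 1: acc = O + (18, 5) = (18, 5)

2P = (18, 5)


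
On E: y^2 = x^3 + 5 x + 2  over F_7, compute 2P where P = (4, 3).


Doubling: s = (3 x1^2 + a) / (2 y1)
s = (3*4^2 + 5) / (2*3) mod 7 = 3
x3 = s^2 - 2 x1 mod 7 = 3^2 - 2*4 = 1
y3 = s (x1 - x3) - y1 mod 7 = 3 * (4 - 1) - 3 = 6

2P = (1, 6)


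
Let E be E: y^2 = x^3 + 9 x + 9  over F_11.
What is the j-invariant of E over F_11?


Delta = -16(4 a^3 + 27 b^2) mod 11 = 5
-1728 * (4 a)^3 = -1728 * (4*9)^3 mod 11 = 6
j = 6 * 5^(-1) mod 11 = 10

j = 10 (mod 11)


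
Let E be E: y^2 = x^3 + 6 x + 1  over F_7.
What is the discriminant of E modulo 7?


4 a^3 + 27 b^2 = 4*6^3 + 27*1^2 = 864 + 27 = 891
Delta = -16 * (891) = -14256
Delta mod 7 = 3

Delta = 3 (mod 7)


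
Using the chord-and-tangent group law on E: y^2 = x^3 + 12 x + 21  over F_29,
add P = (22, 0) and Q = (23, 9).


P != Q, so use the chord formula.
s = (y2 - y1) / (x2 - x1) = (9) / (1) mod 29 = 9
x3 = s^2 - x1 - x2 mod 29 = 9^2 - 22 - 23 = 7
y3 = s (x1 - x3) - y1 mod 29 = 9 * (22 - 7) - 0 = 19

P + Q = (7, 19)


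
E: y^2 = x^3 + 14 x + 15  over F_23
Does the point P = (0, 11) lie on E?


Check whether y^2 = x^3 + 14 x + 15 (mod 23) for (x, y) = (0, 11).
LHS: y^2 = 11^2 mod 23 = 6
RHS: x^3 + 14 x + 15 = 0^3 + 14*0 + 15 mod 23 = 15
LHS != RHS

No, not on the curve


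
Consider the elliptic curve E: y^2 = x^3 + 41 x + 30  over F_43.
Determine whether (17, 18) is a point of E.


Check whether y^2 = x^3 + 41 x + 30 (mod 43) for (x, y) = (17, 18).
LHS: y^2 = 18^2 mod 43 = 23
RHS: x^3 + 41 x + 30 = 17^3 + 41*17 + 30 mod 43 = 7
LHS != RHS

No, not on the curve


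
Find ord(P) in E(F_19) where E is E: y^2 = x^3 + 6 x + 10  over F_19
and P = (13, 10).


Compute successive multiples of P until we hit O:
  1P = (13, 10)
  2P = (12, 9)
  3P = (14, 8)
  4P = (15, 13)
  5P = (17, 3)
  6P = (17, 16)
  7P = (15, 6)
  8P = (14, 11)
  ... (continuing to 11P)
  11P = O

ord(P) = 11


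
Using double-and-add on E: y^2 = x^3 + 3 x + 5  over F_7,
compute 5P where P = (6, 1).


k = 5 = 101_2 (binary, LSB first: 101)
Double-and-add from P = (6, 1):
  bit 0 = 1: acc = O + (6, 1) = (6, 1)
  bit 1 = 0: acc unchanged = (6, 1)
  bit 2 = 1: acc = (6, 1) + (1, 4) = (4, 2)

5P = (4, 2)


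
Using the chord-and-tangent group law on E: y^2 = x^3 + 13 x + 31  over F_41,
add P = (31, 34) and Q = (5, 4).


P != Q, so use the chord formula.
s = (y2 - y1) / (x2 - x1) = (11) / (15) mod 41 = 39
x3 = s^2 - x1 - x2 mod 41 = 39^2 - 31 - 5 = 9
y3 = s (x1 - x3) - y1 mod 41 = 39 * (31 - 9) - 34 = 4

P + Q = (9, 4)


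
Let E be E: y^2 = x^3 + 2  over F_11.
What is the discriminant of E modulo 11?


4 a^3 + 27 b^2 = 4*0^3 + 27*2^2 = 0 + 108 = 108
Delta = -16 * (108) = -1728
Delta mod 11 = 10

Delta = 10 (mod 11)


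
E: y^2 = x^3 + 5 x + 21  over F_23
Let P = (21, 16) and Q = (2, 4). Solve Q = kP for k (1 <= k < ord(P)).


Enumerate multiples of P until we hit Q = (2, 4):
  1P = (21, 16)
  2P = (7, 13)
  3P = (13, 12)
  4P = (18, 20)
  5P = (19, 12)
  6P = (10, 6)
  7P = (1, 21)
  8P = (14, 11)
  9P = (4, 6)
  10P = (11, 21)
  11P = (20, 18)
  12P = (9, 6)
  13P = (2, 19)
  14P = (2, 4)
Match found at i = 14.

k = 14


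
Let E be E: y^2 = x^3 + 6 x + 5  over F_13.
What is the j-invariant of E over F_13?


Delta = -16(4 a^3 + 27 b^2) mod 13 = 11
-1728 * (4 a)^3 = -1728 * (4*6)^3 mod 13 = 5
j = 5 * 11^(-1) mod 13 = 4

j = 4 (mod 13)


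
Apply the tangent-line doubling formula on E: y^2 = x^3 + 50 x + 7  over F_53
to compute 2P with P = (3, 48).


Doubling: s = (3 x1^2 + a) / (2 y1)
s = (3*3^2 + 50) / (2*48) mod 53 = 40
x3 = s^2 - 2 x1 mod 53 = 40^2 - 2*3 = 4
y3 = s (x1 - x3) - y1 mod 53 = 40 * (3 - 4) - 48 = 18

2P = (4, 18)


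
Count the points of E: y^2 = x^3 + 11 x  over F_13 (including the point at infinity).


For each x in F_13, count y with y^2 = x^3 + 11 x + 0 mod 13:
  x = 0: RHS = 0, y in [0]  -> 1 point(s)
  x = 1: RHS = 12, y in [5, 8]  -> 2 point(s)
  x = 2: RHS = 4, y in [2, 11]  -> 2 point(s)
  x = 4: RHS = 4, y in [2, 11]  -> 2 point(s)
  x = 6: RHS = 9, y in [3, 10]  -> 2 point(s)
  x = 7: RHS = 4, y in [2, 11]  -> 2 point(s)
  x = 9: RHS = 9, y in [3, 10]  -> 2 point(s)
  x = 11: RHS = 9, y in [3, 10]  -> 2 point(s)
  x = 12: RHS = 1, y in [1, 12]  -> 2 point(s)
Affine points: 17. Add the point at infinity: total = 18.

#E(F_13) = 18


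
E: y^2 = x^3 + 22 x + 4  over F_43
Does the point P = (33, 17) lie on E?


Check whether y^2 = x^3 + 22 x + 4 (mod 43) for (x, y) = (33, 17).
LHS: y^2 = 17^2 mod 43 = 31
RHS: x^3 + 22 x + 4 = 33^3 + 22*33 + 4 mod 43 = 31
LHS = RHS

Yes, on the curve


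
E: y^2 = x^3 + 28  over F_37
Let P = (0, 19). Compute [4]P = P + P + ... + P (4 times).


k = 4 = 100_2 (binary, LSB first: 001)
Double-and-add from P = (0, 19):
  bit 0 = 0: acc unchanged = O
  bit 1 = 0: acc unchanged = O
  bit 2 = 1: acc = O + (0, 19) = (0, 19)

4P = (0, 19)


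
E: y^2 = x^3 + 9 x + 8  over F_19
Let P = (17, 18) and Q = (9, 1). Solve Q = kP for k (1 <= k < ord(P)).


Enumerate multiples of P until we hit Q = (9, 1):
  1P = (17, 18)
  2P = (5, 8)
  3P = (13, 17)
  4P = (14, 16)
  5P = (18, 13)
  6P = (9, 18)
  7P = (12, 1)
  8P = (16, 12)
  9P = (3, 9)
  10P = (3, 10)
  11P = (16, 7)
  12P = (12, 18)
  13P = (9, 1)
Match found at i = 13.

k = 13


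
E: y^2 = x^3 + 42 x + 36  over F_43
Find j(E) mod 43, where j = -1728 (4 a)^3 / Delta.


Delta = -16(4 a^3 + 27 b^2) mod 43 = 9
-1728 * (4 a)^3 = -1728 * (4*42)^3 mod 43 = 39
j = 39 * 9^(-1) mod 43 = 33

j = 33 (mod 43)


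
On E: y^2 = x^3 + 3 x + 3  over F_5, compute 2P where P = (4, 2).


Doubling: s = (3 x1^2 + a) / (2 y1)
s = (3*4^2 + 3) / (2*2) mod 5 = 4
x3 = s^2 - 2 x1 mod 5 = 4^2 - 2*4 = 3
y3 = s (x1 - x3) - y1 mod 5 = 4 * (4 - 3) - 2 = 2

2P = (3, 2)


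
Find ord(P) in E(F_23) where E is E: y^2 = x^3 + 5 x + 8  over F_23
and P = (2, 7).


Compute successive multiples of P until we hit O:
  1P = (2, 7)
  2P = (22, 18)
  3P = (15, 10)
  4P = (10, 0)
  5P = (15, 13)
  6P = (22, 5)
  7P = (2, 16)
  8P = O

ord(P) = 8


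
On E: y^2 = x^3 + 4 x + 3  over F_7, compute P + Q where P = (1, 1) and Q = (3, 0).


P != Q, so use the chord formula.
s = (y2 - y1) / (x2 - x1) = (6) / (2) mod 7 = 3
x3 = s^2 - x1 - x2 mod 7 = 3^2 - 1 - 3 = 5
y3 = s (x1 - x3) - y1 mod 7 = 3 * (1 - 5) - 1 = 1

P + Q = (5, 1)


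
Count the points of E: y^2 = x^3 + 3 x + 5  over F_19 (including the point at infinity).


For each x in F_19, count y with y^2 = x^3 + 3 x + 5 mod 19:
  x = 0: RHS = 5, y in [9, 10]  -> 2 point(s)
  x = 1: RHS = 9, y in [3, 16]  -> 2 point(s)
  x = 2: RHS = 0, y in [0]  -> 1 point(s)
  x = 4: RHS = 5, y in [9, 10]  -> 2 point(s)
  x = 6: RHS = 11, y in [7, 12]  -> 2 point(s)
  x = 8: RHS = 9, y in [3, 16]  -> 2 point(s)
  x = 9: RHS = 1, y in [1, 18]  -> 2 point(s)
  x = 10: RHS = 9, y in [3, 16]  -> 2 point(s)
  x = 11: RHS = 1, y in [1, 18]  -> 2 point(s)
  x = 14: RHS = 17, y in [6, 13]  -> 2 point(s)
  x = 15: RHS = 5, y in [9, 10]  -> 2 point(s)
  x = 16: RHS = 7, y in [8, 11]  -> 2 point(s)
  x = 18: RHS = 1, y in [1, 18]  -> 2 point(s)
Affine points: 25. Add the point at infinity: total = 26.

#E(F_19) = 26


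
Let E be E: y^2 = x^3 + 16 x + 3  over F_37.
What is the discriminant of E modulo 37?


4 a^3 + 27 b^2 = 4*16^3 + 27*3^2 = 16384 + 243 = 16627
Delta = -16 * (16627) = -266032
Delta mod 37 = 35

Delta = 35 (mod 37)


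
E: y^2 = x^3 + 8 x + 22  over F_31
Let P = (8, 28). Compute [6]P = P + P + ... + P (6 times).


k = 6 = 110_2 (binary, LSB first: 011)
Double-and-add from P = (8, 28):
  bit 0 = 0: acc unchanged = O
  bit 1 = 1: acc = O + (17, 24) = (17, 24)
  bit 2 = 1: acc = (17, 24) + (5, 1) = (6, 10)

6P = (6, 10)


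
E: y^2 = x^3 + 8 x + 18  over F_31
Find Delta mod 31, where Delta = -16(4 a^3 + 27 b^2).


4 a^3 + 27 b^2 = 4*8^3 + 27*18^2 = 2048 + 8748 = 10796
Delta = -16 * (10796) = -172736
Delta mod 31 = 27

Delta = 27 (mod 31)


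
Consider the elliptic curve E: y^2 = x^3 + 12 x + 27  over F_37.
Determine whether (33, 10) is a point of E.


Check whether y^2 = x^3 + 12 x + 27 (mod 37) for (x, y) = (33, 10).
LHS: y^2 = 10^2 mod 37 = 26
RHS: x^3 + 12 x + 27 = 33^3 + 12*33 + 27 mod 37 = 26
LHS = RHS

Yes, on the curve


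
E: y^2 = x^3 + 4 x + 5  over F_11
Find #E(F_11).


For each x in F_11, count y with y^2 = x^3 + 4 x + 5 mod 11:
  x = 0: RHS = 5, y in [4, 7]  -> 2 point(s)
  x = 3: RHS = 0, y in [0]  -> 1 point(s)
  x = 6: RHS = 3, y in [5, 6]  -> 2 point(s)
  x = 9: RHS = 0, y in [0]  -> 1 point(s)
  x = 10: RHS = 0, y in [0]  -> 1 point(s)
Affine points: 7. Add the point at infinity: total = 8.

#E(F_11) = 8


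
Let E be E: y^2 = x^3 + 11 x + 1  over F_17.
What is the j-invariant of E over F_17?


Delta = -16(4 a^3 + 27 b^2) mod 17 = 13
-1728 * (4 a)^3 = -1728 * (4*11)^3 mod 17 = 16
j = 16 * 13^(-1) mod 17 = 13

j = 13 (mod 17)


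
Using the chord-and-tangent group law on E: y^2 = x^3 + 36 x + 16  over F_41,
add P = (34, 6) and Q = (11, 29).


P != Q, so use the chord formula.
s = (y2 - y1) / (x2 - x1) = (23) / (18) mod 41 = 40
x3 = s^2 - x1 - x2 mod 41 = 40^2 - 34 - 11 = 38
y3 = s (x1 - x3) - y1 mod 41 = 40 * (34 - 38) - 6 = 39

P + Q = (38, 39)


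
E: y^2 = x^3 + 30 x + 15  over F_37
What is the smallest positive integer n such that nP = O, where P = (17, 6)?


Compute successive multiples of P until we hit O:
  1P = (17, 6)
  2P = (29, 22)
  3P = (1, 3)
  4P = (16, 15)
  5P = (11, 14)
  6P = (19, 9)
  7P = (31, 10)
  8P = (14, 16)
  ... (continuing to 47P)
  47P = O

ord(P) = 47


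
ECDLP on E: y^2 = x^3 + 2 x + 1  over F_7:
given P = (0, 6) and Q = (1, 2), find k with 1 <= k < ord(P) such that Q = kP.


Enumerate multiples of P until we hit Q = (1, 2):
  1P = (0, 6)
  2P = (1, 2)
Match found at i = 2.

k = 2


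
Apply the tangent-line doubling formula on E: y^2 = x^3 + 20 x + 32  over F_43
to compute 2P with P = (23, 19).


Doubling: s = (3 x1^2 + a) / (2 y1)
s = (3*23^2 + 20) / (2*19) mod 43 = 14
x3 = s^2 - 2 x1 mod 43 = 14^2 - 2*23 = 21
y3 = s (x1 - x3) - y1 mod 43 = 14 * (23 - 21) - 19 = 9

2P = (21, 9)


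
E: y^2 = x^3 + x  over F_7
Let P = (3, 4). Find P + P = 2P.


Doubling: s = (3 x1^2 + a) / (2 y1)
s = (3*3^2 + 1) / (2*4) mod 7 = 0
x3 = s^2 - 2 x1 mod 7 = 0^2 - 2*3 = 1
y3 = s (x1 - x3) - y1 mod 7 = 0 * (3 - 1) - 4 = 3

2P = (1, 3)


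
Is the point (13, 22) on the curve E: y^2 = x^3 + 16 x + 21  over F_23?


Check whether y^2 = x^3 + 16 x + 21 (mod 23) for (x, y) = (13, 22).
LHS: y^2 = 22^2 mod 23 = 1
RHS: x^3 + 16 x + 21 = 13^3 + 16*13 + 21 mod 23 = 11
LHS != RHS

No, not on the curve


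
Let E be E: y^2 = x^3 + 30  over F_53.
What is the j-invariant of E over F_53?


Delta = -16(4 a^3 + 27 b^2) mod 53 = 8
-1728 * (4 a)^3 = -1728 * (4*0)^3 mod 53 = 0
j = 0 * 8^(-1) mod 53 = 0

j = 0 (mod 53)


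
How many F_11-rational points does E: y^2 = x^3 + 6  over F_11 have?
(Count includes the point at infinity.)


For each x in F_11, count y with y^2 = x^3 + 0 x + 6 mod 11:
  x = 2: RHS = 3, y in [5, 6]  -> 2 point(s)
  x = 3: RHS = 0, y in [0]  -> 1 point(s)
  x = 4: RHS = 4, y in [2, 9]  -> 2 point(s)
  x = 8: RHS = 1, y in [1, 10]  -> 2 point(s)
  x = 9: RHS = 9, y in [3, 8]  -> 2 point(s)
  x = 10: RHS = 5, y in [4, 7]  -> 2 point(s)
Affine points: 11. Add the point at infinity: total = 12.

#E(F_11) = 12


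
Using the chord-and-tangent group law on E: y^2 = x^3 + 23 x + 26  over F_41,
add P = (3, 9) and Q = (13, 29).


P != Q, so use the chord formula.
s = (y2 - y1) / (x2 - x1) = (20) / (10) mod 41 = 2
x3 = s^2 - x1 - x2 mod 41 = 2^2 - 3 - 13 = 29
y3 = s (x1 - x3) - y1 mod 41 = 2 * (3 - 29) - 9 = 21

P + Q = (29, 21)


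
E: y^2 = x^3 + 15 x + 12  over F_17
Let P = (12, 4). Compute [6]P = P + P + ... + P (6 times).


k = 6 = 110_2 (binary, LSB first: 011)
Double-and-add from P = (12, 4):
  bit 0 = 0: acc unchanged = O
  bit 1 = 1: acc = O + (8, 7) = (8, 7)
  bit 2 = 1: acc = (8, 7) + (2, 4) = (3, 4)

6P = (3, 4)


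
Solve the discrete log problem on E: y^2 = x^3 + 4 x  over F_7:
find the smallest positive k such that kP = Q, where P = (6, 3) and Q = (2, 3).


Enumerate multiples of P until we hit Q = (2, 3):
  1P = (6, 3)
  2P = (2, 4)
  3P = (3, 5)
  4P = (0, 0)
  5P = (3, 2)
  6P = (2, 3)
Match found at i = 6.

k = 6


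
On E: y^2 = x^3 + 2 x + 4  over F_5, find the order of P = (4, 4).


Compute successive multiples of P until we hit O:
  1P = (4, 4)
  2P = (2, 1)
  3P = (0, 2)
  4P = (0, 3)
  5P = (2, 4)
  6P = (4, 1)
  7P = O

ord(P) = 7


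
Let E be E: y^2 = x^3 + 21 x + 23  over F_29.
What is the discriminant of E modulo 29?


4 a^3 + 27 b^2 = 4*21^3 + 27*23^2 = 37044 + 14283 = 51327
Delta = -16 * (51327) = -821232
Delta mod 29 = 19

Delta = 19 (mod 29)


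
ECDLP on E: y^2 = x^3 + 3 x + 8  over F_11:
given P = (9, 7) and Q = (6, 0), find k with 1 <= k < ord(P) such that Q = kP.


Enumerate multiples of P until we hit Q = (6, 0):
  1P = (9, 7)
  2P = (7, 3)
  3P = (10, 2)
  4P = (6, 0)
Match found at i = 4.

k = 4


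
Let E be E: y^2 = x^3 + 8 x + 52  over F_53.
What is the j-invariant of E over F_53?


Delta = -16(4 a^3 + 27 b^2) mod 53 = 31
-1728 * (4 a)^3 = -1728 * (4*8)^3 mod 53 = 29
j = 29 * 31^(-1) mod 53 = 30

j = 30 (mod 53)


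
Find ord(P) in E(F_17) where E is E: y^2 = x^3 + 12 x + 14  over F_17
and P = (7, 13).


Compute successive multiples of P until we hit O:
  1P = (7, 13)
  2P = (11, 7)
  3P = (14, 6)
  4P = (14, 11)
  5P = (11, 10)
  6P = (7, 4)
  7P = O

ord(P) = 7


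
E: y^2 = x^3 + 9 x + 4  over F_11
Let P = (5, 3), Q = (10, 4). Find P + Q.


P != Q, so use the chord formula.
s = (y2 - y1) / (x2 - x1) = (1) / (5) mod 11 = 9
x3 = s^2 - x1 - x2 mod 11 = 9^2 - 5 - 10 = 0
y3 = s (x1 - x3) - y1 mod 11 = 9 * (5 - 0) - 3 = 9

P + Q = (0, 9)


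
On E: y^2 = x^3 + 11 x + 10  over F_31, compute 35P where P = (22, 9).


k = 35 = 100011_2 (binary, LSB first: 110001)
Double-and-add from P = (22, 9):
  bit 0 = 1: acc = O + (22, 9) = (22, 9)
  bit 1 = 1: acc = (22, 9) + (25, 21) = (0, 17)
  bit 2 = 0: acc unchanged = (0, 17)
  bit 3 = 0: acc unchanged = (0, 17)
  bit 4 = 0: acc unchanged = (0, 17)
  bit 5 = 1: acc = (0, 17) + (3, 15) = (25, 10)

35P = (25, 10)


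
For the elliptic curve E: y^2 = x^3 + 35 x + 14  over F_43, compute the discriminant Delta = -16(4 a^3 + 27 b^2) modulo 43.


4 a^3 + 27 b^2 = 4*35^3 + 27*14^2 = 171500 + 5292 = 176792
Delta = -16 * (176792) = -2828672
Delta mod 43 = 40

Delta = 40 (mod 43)


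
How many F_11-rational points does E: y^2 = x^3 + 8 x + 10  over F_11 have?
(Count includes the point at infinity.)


For each x in F_11, count y with y^2 = x^3 + 8 x + 10 mod 11:
  x = 2: RHS = 1, y in [1, 10]  -> 2 point(s)
  x = 8: RHS = 3, y in [5, 6]  -> 2 point(s)
  x = 10: RHS = 1, y in [1, 10]  -> 2 point(s)
Affine points: 6. Add the point at infinity: total = 7.

#E(F_11) = 7


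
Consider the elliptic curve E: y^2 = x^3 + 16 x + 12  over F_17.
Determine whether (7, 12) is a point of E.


Check whether y^2 = x^3 + 16 x + 12 (mod 17) for (x, y) = (7, 12).
LHS: y^2 = 12^2 mod 17 = 8
RHS: x^3 + 16 x + 12 = 7^3 + 16*7 + 12 mod 17 = 8
LHS = RHS

Yes, on the curve


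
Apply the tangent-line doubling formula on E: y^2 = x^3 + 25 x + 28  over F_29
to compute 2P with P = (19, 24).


Doubling: s = (3 x1^2 + a) / (2 y1)
s = (3*19^2 + 25) / (2*24) mod 29 = 11
x3 = s^2 - 2 x1 mod 29 = 11^2 - 2*19 = 25
y3 = s (x1 - x3) - y1 mod 29 = 11 * (19 - 25) - 24 = 26

2P = (25, 26)


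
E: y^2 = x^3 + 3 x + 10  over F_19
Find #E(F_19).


For each x in F_19, count y with y^2 = x^3 + 3 x + 10 mod 19:
  x = 2: RHS = 5, y in [9, 10]  -> 2 point(s)
  x = 5: RHS = 17, y in [6, 13]  -> 2 point(s)
  x = 6: RHS = 16, y in [4, 15]  -> 2 point(s)
  x = 9: RHS = 6, y in [5, 14]  -> 2 point(s)
  x = 11: RHS = 6, y in [5, 14]  -> 2 point(s)
  x = 12: RHS = 7, y in [8, 11]  -> 2 point(s)
  x = 13: RHS = 4, y in [2, 17]  -> 2 point(s)
  x = 18: RHS = 6, y in [5, 14]  -> 2 point(s)
Affine points: 16. Add the point at infinity: total = 17.

#E(F_19) = 17


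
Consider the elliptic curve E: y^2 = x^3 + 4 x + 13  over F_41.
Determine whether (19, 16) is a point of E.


Check whether y^2 = x^3 + 4 x + 13 (mod 41) for (x, y) = (19, 16).
LHS: y^2 = 16^2 mod 41 = 10
RHS: x^3 + 4 x + 13 = 19^3 + 4*19 + 13 mod 41 = 19
LHS != RHS

No, not on the curve


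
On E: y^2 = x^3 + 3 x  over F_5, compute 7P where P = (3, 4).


k = 7 = 111_2 (binary, LSB first: 111)
Double-and-add from P = (3, 4):
  bit 0 = 1: acc = O + (3, 4) = (3, 4)
  bit 1 = 1: acc = (3, 4) + (4, 1) = (2, 3)
  bit 2 = 1: acc = (2, 3) + (1, 3) = (2, 2)

7P = (2, 2)


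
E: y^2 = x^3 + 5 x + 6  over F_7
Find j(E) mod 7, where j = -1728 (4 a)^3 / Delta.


Delta = -16(4 a^3 + 27 b^2) mod 7 = 3
-1728 * (4 a)^3 = -1728 * (4*5)^3 mod 7 = 6
j = 6 * 3^(-1) mod 7 = 2

j = 2 (mod 7)


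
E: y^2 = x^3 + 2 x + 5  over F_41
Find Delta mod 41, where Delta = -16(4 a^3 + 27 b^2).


4 a^3 + 27 b^2 = 4*2^3 + 27*5^2 = 32 + 675 = 707
Delta = -16 * (707) = -11312
Delta mod 41 = 4

Delta = 4 (mod 41)


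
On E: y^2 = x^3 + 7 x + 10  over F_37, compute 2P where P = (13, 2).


Doubling: s = (3 x1^2 + a) / (2 y1)
s = (3*13^2 + 7) / (2*2) mod 37 = 36
x3 = s^2 - 2 x1 mod 37 = 36^2 - 2*13 = 12
y3 = s (x1 - x3) - y1 mod 37 = 36 * (13 - 12) - 2 = 34

2P = (12, 34)


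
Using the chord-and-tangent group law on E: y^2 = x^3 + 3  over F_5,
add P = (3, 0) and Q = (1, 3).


P != Q, so use the chord formula.
s = (y2 - y1) / (x2 - x1) = (3) / (3) mod 5 = 1
x3 = s^2 - x1 - x2 mod 5 = 1^2 - 3 - 1 = 2
y3 = s (x1 - x3) - y1 mod 5 = 1 * (3 - 2) - 0 = 1

P + Q = (2, 1)


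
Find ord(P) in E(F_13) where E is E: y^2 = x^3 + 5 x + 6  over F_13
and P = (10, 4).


Compute successive multiples of P until we hit O:
  1P = (10, 4)
  2P = (9, 0)
  3P = (10, 9)
  4P = O

ord(P) = 4


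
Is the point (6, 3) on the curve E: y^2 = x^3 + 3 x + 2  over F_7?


Check whether y^2 = x^3 + 3 x + 2 (mod 7) for (x, y) = (6, 3).
LHS: y^2 = 3^2 mod 7 = 2
RHS: x^3 + 3 x + 2 = 6^3 + 3*6 + 2 mod 7 = 5
LHS != RHS

No, not on the curve


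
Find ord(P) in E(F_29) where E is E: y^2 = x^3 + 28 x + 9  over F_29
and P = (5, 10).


Compute successive multiples of P until we hit O:
  1P = (5, 10)
  2P = (15, 11)
  3P = (18, 9)
  4P = (0, 3)
  5P = (19, 11)
  6P = (9, 27)
  7P = (24, 18)
  8P = (25, 6)
  ... (continuing to 36P)
  36P = O

ord(P) = 36


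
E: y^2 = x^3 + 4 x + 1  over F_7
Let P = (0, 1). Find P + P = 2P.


Doubling: s = (3 x1^2 + a) / (2 y1)
s = (3*0^2 + 4) / (2*1) mod 7 = 2
x3 = s^2 - 2 x1 mod 7 = 2^2 - 2*0 = 4
y3 = s (x1 - x3) - y1 mod 7 = 2 * (0 - 4) - 1 = 5

2P = (4, 5)


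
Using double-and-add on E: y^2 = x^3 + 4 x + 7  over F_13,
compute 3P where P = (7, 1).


k = 3 = 11_2 (binary, LSB first: 11)
Double-and-add from P = (7, 1):
  bit 0 = 1: acc = O + (7, 1) = (7, 1)
  bit 1 = 1: acc = (7, 1) + (2, 6) = (5, 10)

3P = (5, 10)


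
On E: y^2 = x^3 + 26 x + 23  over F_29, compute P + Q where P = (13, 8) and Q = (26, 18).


P != Q, so use the chord formula.
s = (y2 - y1) / (x2 - x1) = (10) / (13) mod 29 = 3
x3 = s^2 - x1 - x2 mod 29 = 3^2 - 13 - 26 = 28
y3 = s (x1 - x3) - y1 mod 29 = 3 * (13 - 28) - 8 = 5

P + Q = (28, 5)


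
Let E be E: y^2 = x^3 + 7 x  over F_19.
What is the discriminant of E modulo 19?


4 a^3 + 27 b^2 = 4*7^3 + 27*0^2 = 1372 + 0 = 1372
Delta = -16 * (1372) = -21952
Delta mod 19 = 12

Delta = 12 (mod 19)


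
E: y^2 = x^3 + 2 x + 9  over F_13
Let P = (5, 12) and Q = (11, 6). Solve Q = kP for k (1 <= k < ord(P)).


Enumerate multiples of P until we hit Q = (11, 6):
  1P = (5, 12)
  2P = (0, 10)
  3P = (4, 4)
  4P = (3, 4)
  5P = (8, 2)
  6P = (1, 5)
  7P = (6, 9)
  8P = (11, 6)
Match found at i = 8.

k = 8


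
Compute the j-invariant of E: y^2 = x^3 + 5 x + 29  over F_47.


Delta = -16(4 a^3 + 27 b^2) mod 47 = 35
-1728 * (4 a)^3 = -1728 * (4*5)^3 mod 47 = 16
j = 16 * 35^(-1) mod 47 = 30

j = 30 (mod 47)


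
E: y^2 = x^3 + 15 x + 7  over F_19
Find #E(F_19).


For each x in F_19, count y with y^2 = x^3 + 15 x + 7 mod 19:
  x = 0: RHS = 7, y in [8, 11]  -> 2 point(s)
  x = 1: RHS = 4, y in [2, 17]  -> 2 point(s)
  x = 2: RHS = 7, y in [8, 11]  -> 2 point(s)
  x = 4: RHS = 17, y in [6, 13]  -> 2 point(s)
  x = 5: RHS = 17, y in [6, 13]  -> 2 point(s)
  x = 6: RHS = 9, y in [3, 16]  -> 2 point(s)
  x = 9: RHS = 16, y in [4, 15]  -> 2 point(s)
  x = 10: RHS = 17, y in [6, 13]  -> 2 point(s)
  x = 13: RHS = 5, y in [9, 10]  -> 2 point(s)
  x = 14: RHS = 16, y in [4, 15]  -> 2 point(s)
  x = 15: RHS = 16, y in [4, 15]  -> 2 point(s)
  x = 16: RHS = 11, y in [7, 12]  -> 2 point(s)
  x = 17: RHS = 7, y in [8, 11]  -> 2 point(s)
Affine points: 26. Add the point at infinity: total = 27.

#E(F_19) = 27


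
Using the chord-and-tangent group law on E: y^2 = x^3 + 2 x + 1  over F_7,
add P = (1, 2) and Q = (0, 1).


P != Q, so use the chord formula.
s = (y2 - y1) / (x2 - x1) = (6) / (6) mod 7 = 1
x3 = s^2 - x1 - x2 mod 7 = 1^2 - 1 - 0 = 0
y3 = s (x1 - x3) - y1 mod 7 = 1 * (1 - 0) - 2 = 6

P + Q = (0, 6)


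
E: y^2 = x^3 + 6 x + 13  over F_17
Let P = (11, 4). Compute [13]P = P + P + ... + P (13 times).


k = 13 = 1101_2 (binary, LSB first: 1011)
Double-and-add from P = (11, 4):
  bit 0 = 1: acc = O + (11, 4) = (11, 4)
  bit 1 = 0: acc unchanged = (11, 4)
  bit 2 = 1: acc = (11, 4) + (14, 11) = (5, 10)
  bit 3 = 1: acc = (5, 10) + (4, 4) = (10, 11)

13P = (10, 11)


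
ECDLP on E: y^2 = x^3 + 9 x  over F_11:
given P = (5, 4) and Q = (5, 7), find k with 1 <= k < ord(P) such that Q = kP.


Enumerate multiples of P until we hit Q = (5, 7):
  1P = (5, 4)
  2P = (4, 1)
  3P = (0, 0)
  4P = (4, 10)
  5P = (5, 7)
Match found at i = 5.

k = 5


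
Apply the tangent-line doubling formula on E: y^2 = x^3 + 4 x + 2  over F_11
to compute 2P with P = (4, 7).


Doubling: s = (3 x1^2 + a) / (2 y1)
s = (3*4^2 + 4) / (2*7) mod 11 = 10
x3 = s^2 - 2 x1 mod 11 = 10^2 - 2*4 = 4
y3 = s (x1 - x3) - y1 mod 11 = 10 * (4 - 4) - 7 = 4

2P = (4, 4)


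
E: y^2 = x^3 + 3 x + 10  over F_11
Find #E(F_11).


For each x in F_11, count y with y^2 = x^3 + 3 x + 10 mod 11:
  x = 1: RHS = 3, y in [5, 6]  -> 2 point(s)
  x = 4: RHS = 9, y in [3, 8]  -> 2 point(s)
  x = 7: RHS = 0, y in [0]  -> 1 point(s)
Affine points: 5. Add the point at infinity: total = 6.

#E(F_11) = 6


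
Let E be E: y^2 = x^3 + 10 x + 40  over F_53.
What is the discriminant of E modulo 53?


4 a^3 + 27 b^2 = 4*10^3 + 27*40^2 = 4000 + 43200 = 47200
Delta = -16 * (47200) = -755200
Delta mod 53 = 50

Delta = 50 (mod 53)


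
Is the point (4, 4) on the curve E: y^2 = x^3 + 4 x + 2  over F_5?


Check whether y^2 = x^3 + 4 x + 2 (mod 5) for (x, y) = (4, 4).
LHS: y^2 = 4^2 mod 5 = 1
RHS: x^3 + 4 x + 2 = 4^3 + 4*4 + 2 mod 5 = 2
LHS != RHS

No, not on the curve


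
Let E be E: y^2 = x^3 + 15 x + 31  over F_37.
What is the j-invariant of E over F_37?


Delta = -16(4 a^3 + 27 b^2) mod 37 = 31
-1728 * (4 a)^3 = -1728 * (4*15)^3 mod 37 = 8
j = 8 * 31^(-1) mod 37 = 11

j = 11 (mod 37)


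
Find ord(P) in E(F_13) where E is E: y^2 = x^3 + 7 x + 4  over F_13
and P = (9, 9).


Compute successive multiples of P until we hit O:
  1P = (9, 9)
  2P = (12, 10)
  3P = (8, 0)
  4P = (12, 3)
  5P = (9, 4)
  6P = O

ord(P) = 6


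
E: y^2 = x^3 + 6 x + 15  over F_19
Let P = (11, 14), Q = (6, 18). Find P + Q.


P != Q, so use the chord formula.
s = (y2 - y1) / (x2 - x1) = (4) / (14) mod 19 = 3
x3 = s^2 - x1 - x2 mod 19 = 3^2 - 11 - 6 = 11
y3 = s (x1 - x3) - y1 mod 19 = 3 * (11 - 11) - 14 = 5

P + Q = (11, 5)


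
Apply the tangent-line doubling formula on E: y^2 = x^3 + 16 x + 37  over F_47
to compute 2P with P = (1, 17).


Doubling: s = (3 x1^2 + a) / (2 y1)
s = (3*1^2 + 16) / (2*17) mod 47 = 13
x3 = s^2 - 2 x1 mod 47 = 13^2 - 2*1 = 26
y3 = s (x1 - x3) - y1 mod 47 = 13 * (1 - 26) - 17 = 34

2P = (26, 34)


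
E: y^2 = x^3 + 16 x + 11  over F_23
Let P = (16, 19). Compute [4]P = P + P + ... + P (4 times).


k = 4 = 100_2 (binary, LSB first: 001)
Double-and-add from P = (16, 19):
  bit 0 = 0: acc unchanged = O
  bit 1 = 0: acc unchanged = O
  bit 2 = 1: acc = O + (4, 22) = (4, 22)

4P = (4, 22)


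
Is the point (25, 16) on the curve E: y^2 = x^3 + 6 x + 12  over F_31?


Check whether y^2 = x^3 + 6 x + 12 (mod 31) for (x, y) = (25, 16).
LHS: y^2 = 16^2 mod 31 = 8
RHS: x^3 + 6 x + 12 = 25^3 + 6*25 + 12 mod 31 = 8
LHS = RHS

Yes, on the curve


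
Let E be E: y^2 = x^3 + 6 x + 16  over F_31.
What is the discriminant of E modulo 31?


4 a^3 + 27 b^2 = 4*6^3 + 27*16^2 = 864 + 6912 = 7776
Delta = -16 * (7776) = -124416
Delta mod 31 = 18

Delta = 18 (mod 31)


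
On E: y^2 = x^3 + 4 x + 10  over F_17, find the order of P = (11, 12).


Compute successive multiples of P until we hit O:
  1P = (11, 12)
  2P = (13, 7)
  3P = (12, 16)
  4P = (10, 9)
  5P = (5, 6)
  6P = (2, 14)
  7P = (3, 7)
  8P = (1, 7)
  ... (continuing to 17P)
  17P = O

ord(P) = 17


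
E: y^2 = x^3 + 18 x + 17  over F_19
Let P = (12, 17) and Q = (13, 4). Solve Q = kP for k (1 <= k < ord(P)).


Enumerate multiples of P until we hit Q = (13, 4):
  1P = (12, 17)
  2P = (2, 17)
  3P = (5, 2)
  4P = (0, 6)
  5P = (18, 6)
  6P = (14, 12)
  7P = (4, 1)
  8P = (7, 12)
  9P = (1, 13)
  10P = (11, 11)
  11P = (13, 15)
  12P = (17, 12)
  13P = (10, 0)
  14P = (17, 7)
  15P = (13, 4)
Match found at i = 15.

k = 15


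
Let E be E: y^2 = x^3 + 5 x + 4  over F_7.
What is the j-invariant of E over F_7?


Delta = -16(4 a^3 + 27 b^2) mod 7 = 5
-1728 * (4 a)^3 = -1728 * (4*5)^3 mod 7 = 6
j = 6 * 5^(-1) mod 7 = 4

j = 4 (mod 7)


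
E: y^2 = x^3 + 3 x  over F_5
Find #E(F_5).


For each x in F_5, count y with y^2 = x^3 + 3 x + 0 mod 5:
  x = 0: RHS = 0, y in [0]  -> 1 point(s)
  x = 1: RHS = 4, y in [2, 3]  -> 2 point(s)
  x = 2: RHS = 4, y in [2, 3]  -> 2 point(s)
  x = 3: RHS = 1, y in [1, 4]  -> 2 point(s)
  x = 4: RHS = 1, y in [1, 4]  -> 2 point(s)
Affine points: 9. Add the point at infinity: total = 10.

#E(F_5) = 10


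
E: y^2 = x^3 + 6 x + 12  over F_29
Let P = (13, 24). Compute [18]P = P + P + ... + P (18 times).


k = 18 = 10010_2 (binary, LSB first: 01001)
Double-and-add from P = (13, 24):
  bit 0 = 0: acc unchanged = O
  bit 1 = 1: acc = O + (7, 22) = (7, 22)
  bit 2 = 0: acc unchanged = (7, 22)
  bit 3 = 0: acc unchanged = (7, 22)
  bit 4 = 1: acc = (7, 22) + (19, 5) = (4, 10)

18P = (4, 10)


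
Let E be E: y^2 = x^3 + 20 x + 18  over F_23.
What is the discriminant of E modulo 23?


4 a^3 + 27 b^2 = 4*20^3 + 27*18^2 = 32000 + 8748 = 40748
Delta = -16 * (40748) = -651968
Delta mod 23 = 13

Delta = 13 (mod 23)


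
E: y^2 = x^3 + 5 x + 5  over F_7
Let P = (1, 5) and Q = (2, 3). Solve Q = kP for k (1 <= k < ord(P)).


Enumerate multiples of P until we hit Q = (2, 3):
  1P = (1, 5)
  2P = (2, 4)
  3P = (5, 6)
  4P = (5, 1)
  5P = (2, 3)
Match found at i = 5.

k = 5


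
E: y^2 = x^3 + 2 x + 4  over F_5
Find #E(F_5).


For each x in F_5, count y with y^2 = x^3 + 2 x + 4 mod 5:
  x = 0: RHS = 4, y in [2, 3]  -> 2 point(s)
  x = 2: RHS = 1, y in [1, 4]  -> 2 point(s)
  x = 4: RHS = 1, y in [1, 4]  -> 2 point(s)
Affine points: 6. Add the point at infinity: total = 7.

#E(F_5) = 7


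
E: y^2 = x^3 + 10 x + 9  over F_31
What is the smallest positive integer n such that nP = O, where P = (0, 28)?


Compute successive multiples of P until we hit O:
  1P = (0, 28)
  2P = (20, 26)
  3P = (20, 5)
  4P = (0, 3)
  5P = O

ord(P) = 5
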